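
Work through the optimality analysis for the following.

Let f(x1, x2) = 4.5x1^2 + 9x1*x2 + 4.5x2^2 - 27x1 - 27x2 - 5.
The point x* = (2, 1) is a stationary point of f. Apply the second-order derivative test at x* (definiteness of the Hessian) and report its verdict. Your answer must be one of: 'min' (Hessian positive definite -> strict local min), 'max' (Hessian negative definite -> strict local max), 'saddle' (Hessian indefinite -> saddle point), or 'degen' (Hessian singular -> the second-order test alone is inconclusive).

Compute the Hessian H = grad^2 f:
  H = [[9, 9], [9, 9]]
Verify stationarity: grad f(x*) = H x* + g = (0, 0).
Eigenvalues of H: 0, 18.
H has a zero eigenvalue (singular; positive semidefinite but not definite), so H is neither positive definite, negative definite, nor indefinite. The second-order test alone is inconclusive -> degen.
(Indeed, f is constant along the null direction of H through x*, so x* is not a strict local extremum.)

degen


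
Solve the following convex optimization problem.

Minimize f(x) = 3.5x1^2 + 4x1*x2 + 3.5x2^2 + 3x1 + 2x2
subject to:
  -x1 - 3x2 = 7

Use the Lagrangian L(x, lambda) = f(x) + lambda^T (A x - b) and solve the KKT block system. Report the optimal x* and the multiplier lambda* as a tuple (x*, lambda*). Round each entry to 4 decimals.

Form the Lagrangian:
  L(x, lambda) = (1/2) x^T Q x + c^T x + lambda^T (A x - b)
Stationarity (grad_x L = 0): Q x + c + A^T lambda = 0.
Primal feasibility: A x = b.

This gives the KKT block system:
  [ Q   A^T ] [ x     ]   [-c ]
  [ A    0  ] [ lambda ] = [ b ]

Solving the linear system:
  x*      = (0.3043, -2.4348)
  lambda* = (-4.6087)
  f(x*)   = 14.1522

x* = (0.3043, -2.4348), lambda* = (-4.6087)


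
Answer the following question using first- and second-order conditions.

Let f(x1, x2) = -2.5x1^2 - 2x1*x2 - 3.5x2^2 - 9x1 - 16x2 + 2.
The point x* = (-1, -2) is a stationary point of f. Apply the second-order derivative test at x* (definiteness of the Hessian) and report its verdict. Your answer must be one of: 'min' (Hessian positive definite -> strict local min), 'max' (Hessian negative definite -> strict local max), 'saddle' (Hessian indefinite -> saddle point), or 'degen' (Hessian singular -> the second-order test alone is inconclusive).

Compute the Hessian H = grad^2 f:
  H = [[-5, -2], [-2, -7]]
Verify stationarity: grad f(x*) = H x* + g = (0, 0).
Eigenvalues of H: -8.2361, -3.7639.
Both eigenvalues < 0, so H is negative definite -> x* is a strict local max.

max


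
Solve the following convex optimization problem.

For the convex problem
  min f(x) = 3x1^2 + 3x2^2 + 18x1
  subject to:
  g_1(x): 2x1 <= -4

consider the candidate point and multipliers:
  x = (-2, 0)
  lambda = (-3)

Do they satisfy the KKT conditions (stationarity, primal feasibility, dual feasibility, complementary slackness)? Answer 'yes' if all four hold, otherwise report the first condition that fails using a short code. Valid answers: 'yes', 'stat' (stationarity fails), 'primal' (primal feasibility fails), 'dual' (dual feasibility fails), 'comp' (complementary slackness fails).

Gradient of f: grad f(x) = Q x + c = (6, 0)
Constraint values g_i(x) = a_i^T x - b_i:
  g_1((-2, 0)) = 0
Stationarity residual: grad f(x) + sum_i lambda_i a_i = (0, 0)
  -> stationarity OK
Primal feasibility (all g_i <= 0): OK
Dual feasibility (all lambda_i >= 0): FAILS
Complementary slackness (lambda_i * g_i(x) = 0 for all i): OK

Verdict: the first failing condition is dual_feasibility -> dual.

dual


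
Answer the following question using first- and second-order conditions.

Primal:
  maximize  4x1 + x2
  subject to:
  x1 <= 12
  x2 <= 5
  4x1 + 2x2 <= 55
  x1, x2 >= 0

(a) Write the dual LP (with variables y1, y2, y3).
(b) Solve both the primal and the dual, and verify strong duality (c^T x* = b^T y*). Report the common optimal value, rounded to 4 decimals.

The standard primal-dual pair for 'max c^T x s.t. A x <= b, x >= 0' is:
  Dual:  min b^T y  s.t.  A^T y >= c,  y >= 0.

So the dual LP is:
  minimize  12y1 + 5y2 + 55y3
  subject to:
    y1 + 4y3 >= 4
    y2 + 2y3 >= 1
    y1, y2, y3 >= 0

Solving the primal: x* = (12, 3.5).
  primal value c^T x* = 51.5.
Solving the dual: y* = (2, 0, 0.5).
  dual value b^T y* = 51.5.
Strong duality: c^T x* = b^T y*. Confirmed.

51.5


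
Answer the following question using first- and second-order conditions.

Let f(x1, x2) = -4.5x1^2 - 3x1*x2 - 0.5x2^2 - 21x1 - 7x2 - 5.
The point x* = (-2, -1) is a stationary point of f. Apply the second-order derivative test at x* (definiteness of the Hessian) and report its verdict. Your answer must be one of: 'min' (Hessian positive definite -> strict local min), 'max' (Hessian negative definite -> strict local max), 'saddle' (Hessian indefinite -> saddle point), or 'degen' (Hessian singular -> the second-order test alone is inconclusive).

Compute the Hessian H = grad^2 f:
  H = [[-9, -3], [-3, -1]]
Verify stationarity: grad f(x*) = H x* + g = (0, 0).
Eigenvalues of H: -10, 0.
H has a zero eigenvalue (singular; negative semidefinite but not definite), so H is neither positive definite, negative definite, nor indefinite. The second-order test alone is inconclusive -> degen.
(Indeed, f is constant along the null direction of H through x*, so x* is not a strict local extremum.)

degen


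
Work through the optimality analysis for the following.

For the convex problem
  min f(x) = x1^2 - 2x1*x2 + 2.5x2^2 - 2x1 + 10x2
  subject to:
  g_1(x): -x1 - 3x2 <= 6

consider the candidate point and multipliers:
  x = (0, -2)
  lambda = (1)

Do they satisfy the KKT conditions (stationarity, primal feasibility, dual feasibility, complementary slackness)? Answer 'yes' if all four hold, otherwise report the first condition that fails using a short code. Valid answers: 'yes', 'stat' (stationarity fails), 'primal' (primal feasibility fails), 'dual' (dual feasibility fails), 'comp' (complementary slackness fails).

Gradient of f: grad f(x) = Q x + c = (2, 0)
Constraint values g_i(x) = a_i^T x - b_i:
  g_1((0, -2)) = 0
Stationarity residual: grad f(x) + sum_i lambda_i a_i = (1, -3)
  -> stationarity FAILS
Primal feasibility (all g_i <= 0): OK
Dual feasibility (all lambda_i >= 0): OK
Complementary slackness (lambda_i * g_i(x) = 0 for all i): OK

Verdict: the first failing condition is stationarity -> stat.

stat


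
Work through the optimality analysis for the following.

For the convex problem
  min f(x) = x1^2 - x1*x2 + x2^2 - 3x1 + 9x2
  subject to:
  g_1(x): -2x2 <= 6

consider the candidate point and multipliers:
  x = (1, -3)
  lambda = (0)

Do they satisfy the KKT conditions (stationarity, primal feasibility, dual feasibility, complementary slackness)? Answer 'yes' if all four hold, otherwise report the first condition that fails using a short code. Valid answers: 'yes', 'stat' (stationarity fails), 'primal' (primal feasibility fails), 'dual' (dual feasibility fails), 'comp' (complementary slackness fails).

Gradient of f: grad f(x) = Q x + c = (2, 2)
Constraint values g_i(x) = a_i^T x - b_i:
  g_1((1, -3)) = 0
Stationarity residual: grad f(x) + sum_i lambda_i a_i = (2, 2)
  -> stationarity FAILS
Primal feasibility (all g_i <= 0): OK
Dual feasibility (all lambda_i >= 0): OK
Complementary slackness (lambda_i * g_i(x) = 0 for all i): OK

Verdict: the first failing condition is stationarity -> stat.

stat


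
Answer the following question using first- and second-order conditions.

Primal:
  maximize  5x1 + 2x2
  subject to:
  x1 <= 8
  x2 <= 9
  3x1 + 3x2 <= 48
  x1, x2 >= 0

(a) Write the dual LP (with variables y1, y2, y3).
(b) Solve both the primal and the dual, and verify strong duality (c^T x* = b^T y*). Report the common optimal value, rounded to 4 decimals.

The standard primal-dual pair for 'max c^T x s.t. A x <= b, x >= 0' is:
  Dual:  min b^T y  s.t.  A^T y >= c,  y >= 0.

So the dual LP is:
  minimize  8y1 + 9y2 + 48y3
  subject to:
    y1 + 3y3 >= 5
    y2 + 3y3 >= 2
    y1, y2, y3 >= 0

Solving the primal: x* = (8, 8).
  primal value c^T x* = 56.
Solving the dual: y* = (3, 0, 0.6667).
  dual value b^T y* = 56.
Strong duality: c^T x* = b^T y*. Confirmed.

56


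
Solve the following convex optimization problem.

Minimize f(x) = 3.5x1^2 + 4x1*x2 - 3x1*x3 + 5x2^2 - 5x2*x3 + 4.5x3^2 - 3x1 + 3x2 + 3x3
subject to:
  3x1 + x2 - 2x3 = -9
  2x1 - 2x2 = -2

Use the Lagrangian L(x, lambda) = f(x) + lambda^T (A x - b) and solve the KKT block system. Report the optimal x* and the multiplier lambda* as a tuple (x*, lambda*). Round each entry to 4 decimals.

Form the Lagrangian:
  L(x, lambda) = (1/2) x^T Q x + c^T x + lambda^T (A x - b)
Stationarity (grad_x L = 0): Q x + c + A^T lambda = 0.
Primal feasibility: A x = b.

This gives the KKT block system:
  [ Q   A^T ] [ x     ]   [-c ]
  [ A    0  ] [ lambda ] = [ b ]

Solving the linear system:
  x*      = (-2.069, -1.069, 0.8621)
  lambda* = (11.1552, -4.5603)
  f(x*)   = 48.431

x* = (-2.069, -1.069, 0.8621), lambda* = (11.1552, -4.5603)


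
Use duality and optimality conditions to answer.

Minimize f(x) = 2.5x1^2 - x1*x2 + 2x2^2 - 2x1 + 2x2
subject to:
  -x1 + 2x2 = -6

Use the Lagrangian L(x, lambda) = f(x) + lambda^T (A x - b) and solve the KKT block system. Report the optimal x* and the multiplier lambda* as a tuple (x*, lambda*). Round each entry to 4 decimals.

Form the Lagrangian:
  L(x, lambda) = (1/2) x^T Q x + c^T x + lambda^T (A x - b)
Stationarity (grad_x L = 0): Q x + c + A^T lambda = 0.
Primal feasibility: A x = b.

This gives the KKT block system:
  [ Q   A^T ] [ x     ]   [-c ]
  [ A    0  ] [ lambda ] = [ b ]

Solving the linear system:
  x*      = (0.8, -2.6)
  lambda* = (4.6)
  f(x*)   = 10.4

x* = (0.8, -2.6), lambda* = (4.6)


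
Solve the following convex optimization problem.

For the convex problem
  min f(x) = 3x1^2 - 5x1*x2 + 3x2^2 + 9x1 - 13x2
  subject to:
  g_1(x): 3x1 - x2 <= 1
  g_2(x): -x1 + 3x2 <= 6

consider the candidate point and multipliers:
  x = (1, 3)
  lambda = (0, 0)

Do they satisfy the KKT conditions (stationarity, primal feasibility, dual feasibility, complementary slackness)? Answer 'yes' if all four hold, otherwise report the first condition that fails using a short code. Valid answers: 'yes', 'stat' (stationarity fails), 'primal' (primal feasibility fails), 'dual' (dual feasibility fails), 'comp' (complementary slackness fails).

Gradient of f: grad f(x) = Q x + c = (0, 0)
Constraint values g_i(x) = a_i^T x - b_i:
  g_1((1, 3)) = -1
  g_2((1, 3)) = 2
Stationarity residual: grad f(x) + sum_i lambda_i a_i = (0, 0)
  -> stationarity OK
Primal feasibility (all g_i <= 0): FAILS
Dual feasibility (all lambda_i >= 0): OK
Complementary slackness (lambda_i * g_i(x) = 0 for all i): OK

Verdict: the first failing condition is primal_feasibility -> primal.

primal


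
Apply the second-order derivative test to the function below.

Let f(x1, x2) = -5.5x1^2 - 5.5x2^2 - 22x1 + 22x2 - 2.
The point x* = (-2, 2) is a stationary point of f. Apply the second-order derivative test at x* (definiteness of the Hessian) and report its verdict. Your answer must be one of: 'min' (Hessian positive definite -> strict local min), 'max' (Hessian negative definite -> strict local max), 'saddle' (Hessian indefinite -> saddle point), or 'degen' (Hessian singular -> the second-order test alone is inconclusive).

Compute the Hessian H = grad^2 f:
  H = [[-11, 0], [0, -11]]
Verify stationarity: grad f(x*) = H x* + g = (0, 0).
Eigenvalues of H: -11, -11.
Both eigenvalues < 0, so H is negative definite -> x* is a strict local max.

max


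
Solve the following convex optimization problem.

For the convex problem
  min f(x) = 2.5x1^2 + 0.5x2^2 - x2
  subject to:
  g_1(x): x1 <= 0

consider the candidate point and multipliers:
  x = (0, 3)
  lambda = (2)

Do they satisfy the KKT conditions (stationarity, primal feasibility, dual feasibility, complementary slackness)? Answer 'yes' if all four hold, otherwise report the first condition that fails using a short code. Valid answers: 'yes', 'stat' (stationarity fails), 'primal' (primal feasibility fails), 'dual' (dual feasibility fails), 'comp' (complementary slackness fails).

Gradient of f: grad f(x) = Q x + c = (0, 2)
Constraint values g_i(x) = a_i^T x - b_i:
  g_1((0, 3)) = 0
Stationarity residual: grad f(x) + sum_i lambda_i a_i = (2, 2)
  -> stationarity FAILS
Primal feasibility (all g_i <= 0): OK
Dual feasibility (all lambda_i >= 0): OK
Complementary slackness (lambda_i * g_i(x) = 0 for all i): OK

Verdict: the first failing condition is stationarity -> stat.

stat


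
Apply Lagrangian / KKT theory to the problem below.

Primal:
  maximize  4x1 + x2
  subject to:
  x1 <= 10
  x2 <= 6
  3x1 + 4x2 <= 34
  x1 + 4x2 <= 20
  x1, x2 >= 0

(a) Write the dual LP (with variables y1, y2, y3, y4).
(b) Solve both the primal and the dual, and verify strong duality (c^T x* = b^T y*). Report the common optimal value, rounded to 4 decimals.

The standard primal-dual pair for 'max c^T x s.t. A x <= b, x >= 0' is:
  Dual:  min b^T y  s.t.  A^T y >= c,  y >= 0.

So the dual LP is:
  minimize  10y1 + 6y2 + 34y3 + 20y4
  subject to:
    y1 + 3y3 + y4 >= 4
    y2 + 4y3 + 4y4 >= 1
    y1, y2, y3, y4 >= 0

Solving the primal: x* = (10, 1).
  primal value c^T x* = 41.
Solving the dual: y* = (3.25, 0, 0.25, 0).
  dual value b^T y* = 41.
Strong duality: c^T x* = b^T y*. Confirmed.

41


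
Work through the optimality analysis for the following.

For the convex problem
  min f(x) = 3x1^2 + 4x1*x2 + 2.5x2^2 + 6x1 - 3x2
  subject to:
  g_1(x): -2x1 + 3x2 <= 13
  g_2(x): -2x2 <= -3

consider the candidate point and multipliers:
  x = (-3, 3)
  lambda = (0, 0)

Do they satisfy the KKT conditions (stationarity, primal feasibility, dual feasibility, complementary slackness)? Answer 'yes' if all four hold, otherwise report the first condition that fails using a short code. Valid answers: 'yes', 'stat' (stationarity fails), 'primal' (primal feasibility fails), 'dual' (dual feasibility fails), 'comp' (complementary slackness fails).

Gradient of f: grad f(x) = Q x + c = (0, 0)
Constraint values g_i(x) = a_i^T x - b_i:
  g_1((-3, 3)) = 2
  g_2((-3, 3)) = -3
Stationarity residual: grad f(x) + sum_i lambda_i a_i = (0, 0)
  -> stationarity OK
Primal feasibility (all g_i <= 0): FAILS
Dual feasibility (all lambda_i >= 0): OK
Complementary slackness (lambda_i * g_i(x) = 0 for all i): OK

Verdict: the first failing condition is primal_feasibility -> primal.

primal


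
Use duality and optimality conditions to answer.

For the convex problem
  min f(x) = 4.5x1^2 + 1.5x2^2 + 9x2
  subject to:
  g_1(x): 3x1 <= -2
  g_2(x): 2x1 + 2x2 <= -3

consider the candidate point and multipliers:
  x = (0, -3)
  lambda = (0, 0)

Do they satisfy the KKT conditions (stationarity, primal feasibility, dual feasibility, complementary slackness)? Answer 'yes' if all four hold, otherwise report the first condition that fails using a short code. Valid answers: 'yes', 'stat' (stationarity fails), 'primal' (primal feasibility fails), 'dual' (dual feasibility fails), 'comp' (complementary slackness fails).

Gradient of f: grad f(x) = Q x + c = (0, 0)
Constraint values g_i(x) = a_i^T x - b_i:
  g_1((0, -3)) = 2
  g_2((0, -3)) = -3
Stationarity residual: grad f(x) + sum_i lambda_i a_i = (0, 0)
  -> stationarity OK
Primal feasibility (all g_i <= 0): FAILS
Dual feasibility (all lambda_i >= 0): OK
Complementary slackness (lambda_i * g_i(x) = 0 for all i): OK

Verdict: the first failing condition is primal_feasibility -> primal.

primal


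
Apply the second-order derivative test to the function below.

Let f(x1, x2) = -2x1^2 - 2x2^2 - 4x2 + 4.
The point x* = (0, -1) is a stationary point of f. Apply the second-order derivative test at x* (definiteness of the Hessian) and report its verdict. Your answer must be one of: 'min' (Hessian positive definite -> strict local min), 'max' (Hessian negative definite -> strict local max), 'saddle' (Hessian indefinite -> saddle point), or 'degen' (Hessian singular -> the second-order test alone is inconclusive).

Compute the Hessian H = grad^2 f:
  H = [[-4, 0], [0, -4]]
Verify stationarity: grad f(x*) = H x* + g = (0, 0).
Eigenvalues of H: -4, -4.
Both eigenvalues < 0, so H is negative definite -> x* is a strict local max.

max


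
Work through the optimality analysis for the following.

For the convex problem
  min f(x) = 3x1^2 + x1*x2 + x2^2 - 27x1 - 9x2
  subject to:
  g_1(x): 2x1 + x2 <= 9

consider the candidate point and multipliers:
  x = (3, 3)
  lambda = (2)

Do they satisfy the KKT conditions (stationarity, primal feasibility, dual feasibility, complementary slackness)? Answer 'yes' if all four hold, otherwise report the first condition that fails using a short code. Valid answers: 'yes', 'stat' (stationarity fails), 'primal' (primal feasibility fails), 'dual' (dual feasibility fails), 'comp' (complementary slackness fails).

Gradient of f: grad f(x) = Q x + c = (-6, 0)
Constraint values g_i(x) = a_i^T x - b_i:
  g_1((3, 3)) = 0
Stationarity residual: grad f(x) + sum_i lambda_i a_i = (-2, 2)
  -> stationarity FAILS
Primal feasibility (all g_i <= 0): OK
Dual feasibility (all lambda_i >= 0): OK
Complementary slackness (lambda_i * g_i(x) = 0 for all i): OK

Verdict: the first failing condition is stationarity -> stat.

stat


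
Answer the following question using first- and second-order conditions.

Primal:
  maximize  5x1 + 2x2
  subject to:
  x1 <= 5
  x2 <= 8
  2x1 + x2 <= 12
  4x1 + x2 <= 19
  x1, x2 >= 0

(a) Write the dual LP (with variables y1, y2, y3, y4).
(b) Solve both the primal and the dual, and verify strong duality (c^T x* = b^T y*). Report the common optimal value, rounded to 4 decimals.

The standard primal-dual pair for 'max c^T x s.t. A x <= b, x >= 0' is:
  Dual:  min b^T y  s.t.  A^T y >= c,  y >= 0.

So the dual LP is:
  minimize  5y1 + 8y2 + 12y3 + 19y4
  subject to:
    y1 + 2y3 + 4y4 >= 5
    y2 + y3 + y4 >= 2
    y1, y2, y3, y4 >= 0

Solving the primal: x* = (3.5, 5).
  primal value c^T x* = 27.5.
Solving the dual: y* = (0, 0, 1.5, 0.5).
  dual value b^T y* = 27.5.
Strong duality: c^T x* = b^T y*. Confirmed.

27.5


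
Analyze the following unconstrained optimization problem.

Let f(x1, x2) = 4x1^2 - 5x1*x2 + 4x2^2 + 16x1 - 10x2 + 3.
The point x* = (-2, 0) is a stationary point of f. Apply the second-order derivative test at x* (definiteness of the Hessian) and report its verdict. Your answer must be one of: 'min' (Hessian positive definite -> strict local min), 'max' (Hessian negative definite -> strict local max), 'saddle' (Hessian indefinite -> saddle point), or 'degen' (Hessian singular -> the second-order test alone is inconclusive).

Compute the Hessian H = grad^2 f:
  H = [[8, -5], [-5, 8]]
Verify stationarity: grad f(x*) = H x* + g = (0, 0).
Eigenvalues of H: 3, 13.
Both eigenvalues > 0, so H is positive definite -> x* is a strict local min.

min


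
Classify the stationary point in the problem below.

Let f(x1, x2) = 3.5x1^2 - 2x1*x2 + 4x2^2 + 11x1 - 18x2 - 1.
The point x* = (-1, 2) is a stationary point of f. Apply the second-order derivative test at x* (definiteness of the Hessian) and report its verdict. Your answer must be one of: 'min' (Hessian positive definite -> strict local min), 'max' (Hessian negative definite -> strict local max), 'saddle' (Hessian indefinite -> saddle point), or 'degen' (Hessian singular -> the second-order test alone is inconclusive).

Compute the Hessian H = grad^2 f:
  H = [[7, -2], [-2, 8]]
Verify stationarity: grad f(x*) = H x* + g = (0, 0).
Eigenvalues of H: 5.4384, 9.5616.
Both eigenvalues > 0, so H is positive definite -> x* is a strict local min.

min


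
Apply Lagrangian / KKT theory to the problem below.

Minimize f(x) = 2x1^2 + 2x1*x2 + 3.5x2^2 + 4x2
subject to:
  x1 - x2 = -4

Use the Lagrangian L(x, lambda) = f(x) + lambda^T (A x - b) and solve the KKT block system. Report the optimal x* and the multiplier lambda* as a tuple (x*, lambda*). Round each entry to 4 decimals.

Form the Lagrangian:
  L(x, lambda) = (1/2) x^T Q x + c^T x + lambda^T (A x - b)
Stationarity (grad_x L = 0): Q x + c + A^T lambda = 0.
Primal feasibility: A x = b.

This gives the KKT block system:
  [ Q   A^T ] [ x     ]   [-c ]
  [ A    0  ] [ lambda ] = [ b ]

Solving the linear system:
  x*      = (-2.6667, 1.3333)
  lambda* = (8)
  f(x*)   = 18.6667

x* = (-2.6667, 1.3333), lambda* = (8)


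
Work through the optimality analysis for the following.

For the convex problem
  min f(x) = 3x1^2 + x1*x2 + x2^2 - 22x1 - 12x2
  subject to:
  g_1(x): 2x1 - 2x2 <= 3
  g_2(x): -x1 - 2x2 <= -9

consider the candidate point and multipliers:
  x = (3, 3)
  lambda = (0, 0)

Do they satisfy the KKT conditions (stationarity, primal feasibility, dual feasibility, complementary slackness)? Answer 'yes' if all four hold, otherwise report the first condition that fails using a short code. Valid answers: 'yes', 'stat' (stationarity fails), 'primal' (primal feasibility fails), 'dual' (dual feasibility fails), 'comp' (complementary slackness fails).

Gradient of f: grad f(x) = Q x + c = (-1, -3)
Constraint values g_i(x) = a_i^T x - b_i:
  g_1((3, 3)) = -3
  g_2((3, 3)) = 0
Stationarity residual: grad f(x) + sum_i lambda_i a_i = (-1, -3)
  -> stationarity FAILS
Primal feasibility (all g_i <= 0): OK
Dual feasibility (all lambda_i >= 0): OK
Complementary slackness (lambda_i * g_i(x) = 0 for all i): OK

Verdict: the first failing condition is stationarity -> stat.

stat


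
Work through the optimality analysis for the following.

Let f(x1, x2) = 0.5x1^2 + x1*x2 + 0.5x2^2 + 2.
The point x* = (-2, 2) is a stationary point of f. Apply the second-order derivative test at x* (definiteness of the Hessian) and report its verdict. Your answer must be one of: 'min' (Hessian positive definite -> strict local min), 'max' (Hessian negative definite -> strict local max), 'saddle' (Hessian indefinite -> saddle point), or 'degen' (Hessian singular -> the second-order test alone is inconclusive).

Compute the Hessian H = grad^2 f:
  H = [[1, 1], [1, 1]]
Verify stationarity: grad f(x*) = H x* + g = (0, 0).
Eigenvalues of H: 0, 2.
H has a zero eigenvalue (singular; positive semidefinite but not definite), so H is neither positive definite, negative definite, nor indefinite. The second-order test alone is inconclusive -> degen.
(Indeed, f is constant along the null direction of H through x*, so x* is not a strict local extremum.)

degen


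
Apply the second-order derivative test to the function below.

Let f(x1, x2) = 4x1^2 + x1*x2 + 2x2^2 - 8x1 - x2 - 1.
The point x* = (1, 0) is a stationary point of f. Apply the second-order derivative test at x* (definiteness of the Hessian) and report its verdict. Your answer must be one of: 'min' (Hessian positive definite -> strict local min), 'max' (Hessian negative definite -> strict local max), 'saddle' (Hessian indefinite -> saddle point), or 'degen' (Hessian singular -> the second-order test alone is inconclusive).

Compute the Hessian H = grad^2 f:
  H = [[8, 1], [1, 4]]
Verify stationarity: grad f(x*) = H x* + g = (0, 0).
Eigenvalues of H: 3.7639, 8.2361.
Both eigenvalues > 0, so H is positive definite -> x* is a strict local min.

min


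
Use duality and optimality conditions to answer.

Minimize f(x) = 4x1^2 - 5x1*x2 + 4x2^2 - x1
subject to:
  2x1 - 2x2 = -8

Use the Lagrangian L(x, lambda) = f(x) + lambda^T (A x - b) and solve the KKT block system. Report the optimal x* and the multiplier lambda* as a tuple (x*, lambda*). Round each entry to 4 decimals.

Form the Lagrangian:
  L(x, lambda) = (1/2) x^T Q x + c^T x + lambda^T (A x - b)
Stationarity (grad_x L = 0): Q x + c + A^T lambda = 0.
Primal feasibility: A x = b.

This gives the KKT block system:
  [ Q   A^T ] [ x     ]   [-c ]
  [ A    0  ] [ lambda ] = [ b ]

Solving the linear system:
  x*      = (-1.8333, 2.1667)
  lambda* = (13.25)
  f(x*)   = 53.9167

x* = (-1.8333, 2.1667), lambda* = (13.25)


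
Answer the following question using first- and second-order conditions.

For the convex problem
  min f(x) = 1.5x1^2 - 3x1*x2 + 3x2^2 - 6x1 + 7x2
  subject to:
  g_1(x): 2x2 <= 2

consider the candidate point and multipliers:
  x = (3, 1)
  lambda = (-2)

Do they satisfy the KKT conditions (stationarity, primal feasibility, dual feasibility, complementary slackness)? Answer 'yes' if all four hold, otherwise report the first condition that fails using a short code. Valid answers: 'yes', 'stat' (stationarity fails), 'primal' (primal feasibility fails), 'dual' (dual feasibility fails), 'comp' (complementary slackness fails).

Gradient of f: grad f(x) = Q x + c = (0, 4)
Constraint values g_i(x) = a_i^T x - b_i:
  g_1((3, 1)) = 0
Stationarity residual: grad f(x) + sum_i lambda_i a_i = (0, 0)
  -> stationarity OK
Primal feasibility (all g_i <= 0): OK
Dual feasibility (all lambda_i >= 0): FAILS
Complementary slackness (lambda_i * g_i(x) = 0 for all i): OK

Verdict: the first failing condition is dual_feasibility -> dual.

dual


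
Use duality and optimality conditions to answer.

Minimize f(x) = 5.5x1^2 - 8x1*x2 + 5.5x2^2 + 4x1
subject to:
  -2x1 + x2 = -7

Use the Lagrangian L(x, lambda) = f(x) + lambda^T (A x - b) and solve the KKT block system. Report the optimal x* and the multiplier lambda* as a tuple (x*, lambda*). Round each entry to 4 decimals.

Form the Lagrangian:
  L(x, lambda) = (1/2) x^T Q x + c^T x + lambda^T (A x - b)
Stationarity (grad_x L = 0): Q x + c + A^T lambda = 0.
Primal feasibility: A x = b.

This gives the KKT block system:
  [ Q   A^T ] [ x     ]   [-c ]
  [ A    0  ] [ lambda ] = [ b ]

Solving the linear system:
  x*      = (4.087, 1.1739)
  lambda* = (19.7826)
  f(x*)   = 77.413

x* = (4.087, 1.1739), lambda* = (19.7826)


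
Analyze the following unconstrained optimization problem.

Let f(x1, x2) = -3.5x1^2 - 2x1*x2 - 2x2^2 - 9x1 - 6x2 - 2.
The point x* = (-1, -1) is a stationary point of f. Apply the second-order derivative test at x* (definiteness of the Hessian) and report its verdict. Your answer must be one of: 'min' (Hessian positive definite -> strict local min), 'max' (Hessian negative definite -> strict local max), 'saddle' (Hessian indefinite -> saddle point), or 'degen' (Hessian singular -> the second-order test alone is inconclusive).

Compute the Hessian H = grad^2 f:
  H = [[-7, -2], [-2, -4]]
Verify stationarity: grad f(x*) = H x* + g = (0, 0).
Eigenvalues of H: -8, -3.
Both eigenvalues < 0, so H is negative definite -> x* is a strict local max.

max


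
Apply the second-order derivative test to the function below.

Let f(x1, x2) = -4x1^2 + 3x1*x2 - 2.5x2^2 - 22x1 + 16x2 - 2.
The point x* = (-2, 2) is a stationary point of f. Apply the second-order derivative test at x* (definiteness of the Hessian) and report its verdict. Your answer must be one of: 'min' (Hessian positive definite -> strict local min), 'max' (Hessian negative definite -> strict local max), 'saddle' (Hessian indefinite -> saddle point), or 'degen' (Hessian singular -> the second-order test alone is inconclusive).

Compute the Hessian H = grad^2 f:
  H = [[-8, 3], [3, -5]]
Verify stationarity: grad f(x*) = H x* + g = (0, 0).
Eigenvalues of H: -9.8541, -3.1459.
Both eigenvalues < 0, so H is negative definite -> x* is a strict local max.

max


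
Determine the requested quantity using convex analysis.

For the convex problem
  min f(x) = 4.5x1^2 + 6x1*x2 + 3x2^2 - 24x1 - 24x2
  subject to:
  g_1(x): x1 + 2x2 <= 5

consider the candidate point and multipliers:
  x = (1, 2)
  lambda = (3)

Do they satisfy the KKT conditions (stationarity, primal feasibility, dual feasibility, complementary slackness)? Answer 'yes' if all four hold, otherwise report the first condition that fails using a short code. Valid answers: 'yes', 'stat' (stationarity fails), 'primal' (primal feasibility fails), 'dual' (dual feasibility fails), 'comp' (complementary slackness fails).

Gradient of f: grad f(x) = Q x + c = (-3, -6)
Constraint values g_i(x) = a_i^T x - b_i:
  g_1((1, 2)) = 0
Stationarity residual: grad f(x) + sum_i lambda_i a_i = (0, 0)
  -> stationarity OK
Primal feasibility (all g_i <= 0): OK
Dual feasibility (all lambda_i >= 0): OK
Complementary slackness (lambda_i * g_i(x) = 0 for all i): OK

Verdict: yes, KKT holds.

yes


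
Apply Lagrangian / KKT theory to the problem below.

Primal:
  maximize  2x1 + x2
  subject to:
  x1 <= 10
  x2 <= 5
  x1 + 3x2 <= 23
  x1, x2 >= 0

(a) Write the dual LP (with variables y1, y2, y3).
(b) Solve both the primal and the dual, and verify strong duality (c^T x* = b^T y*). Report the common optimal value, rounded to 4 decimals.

The standard primal-dual pair for 'max c^T x s.t. A x <= b, x >= 0' is:
  Dual:  min b^T y  s.t.  A^T y >= c,  y >= 0.

So the dual LP is:
  minimize  10y1 + 5y2 + 23y3
  subject to:
    y1 + y3 >= 2
    y2 + 3y3 >= 1
    y1, y2, y3 >= 0

Solving the primal: x* = (10, 4.3333).
  primal value c^T x* = 24.3333.
Solving the dual: y* = (1.6667, 0, 0.3333).
  dual value b^T y* = 24.3333.
Strong duality: c^T x* = b^T y*. Confirmed.

24.3333


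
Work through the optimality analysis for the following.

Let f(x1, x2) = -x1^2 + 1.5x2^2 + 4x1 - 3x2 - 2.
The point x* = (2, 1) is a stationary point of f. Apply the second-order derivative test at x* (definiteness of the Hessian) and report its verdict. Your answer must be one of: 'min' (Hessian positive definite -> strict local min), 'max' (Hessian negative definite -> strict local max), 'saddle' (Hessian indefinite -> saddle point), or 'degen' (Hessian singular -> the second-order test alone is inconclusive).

Compute the Hessian H = grad^2 f:
  H = [[-2, 0], [0, 3]]
Verify stationarity: grad f(x*) = H x* + g = (0, 0).
Eigenvalues of H: -2, 3.
Eigenvalues have mixed signs, so H is indefinite -> x* is a saddle point.

saddle


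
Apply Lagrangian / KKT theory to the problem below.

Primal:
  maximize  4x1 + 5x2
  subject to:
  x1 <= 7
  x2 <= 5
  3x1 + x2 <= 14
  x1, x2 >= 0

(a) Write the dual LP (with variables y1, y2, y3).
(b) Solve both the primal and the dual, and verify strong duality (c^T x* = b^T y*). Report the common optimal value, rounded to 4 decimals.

The standard primal-dual pair for 'max c^T x s.t. A x <= b, x >= 0' is:
  Dual:  min b^T y  s.t.  A^T y >= c,  y >= 0.

So the dual LP is:
  minimize  7y1 + 5y2 + 14y3
  subject to:
    y1 + 3y3 >= 4
    y2 + y3 >= 5
    y1, y2, y3 >= 0

Solving the primal: x* = (3, 5).
  primal value c^T x* = 37.
Solving the dual: y* = (0, 3.6667, 1.3333).
  dual value b^T y* = 37.
Strong duality: c^T x* = b^T y*. Confirmed.

37


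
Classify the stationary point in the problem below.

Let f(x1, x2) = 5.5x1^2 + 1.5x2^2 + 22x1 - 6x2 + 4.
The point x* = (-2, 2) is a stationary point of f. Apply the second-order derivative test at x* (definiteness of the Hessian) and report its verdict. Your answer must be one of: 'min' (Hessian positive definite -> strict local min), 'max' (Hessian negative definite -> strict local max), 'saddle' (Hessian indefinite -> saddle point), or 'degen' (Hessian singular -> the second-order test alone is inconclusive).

Compute the Hessian H = grad^2 f:
  H = [[11, 0], [0, 3]]
Verify stationarity: grad f(x*) = H x* + g = (0, 0).
Eigenvalues of H: 3, 11.
Both eigenvalues > 0, so H is positive definite -> x* is a strict local min.

min


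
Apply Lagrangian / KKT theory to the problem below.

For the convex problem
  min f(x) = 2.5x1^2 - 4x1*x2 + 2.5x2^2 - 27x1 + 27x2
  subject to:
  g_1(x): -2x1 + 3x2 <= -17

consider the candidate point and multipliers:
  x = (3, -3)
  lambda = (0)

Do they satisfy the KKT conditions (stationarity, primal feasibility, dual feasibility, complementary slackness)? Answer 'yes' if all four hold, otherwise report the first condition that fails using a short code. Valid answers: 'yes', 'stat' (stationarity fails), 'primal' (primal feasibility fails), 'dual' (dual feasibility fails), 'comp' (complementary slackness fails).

Gradient of f: grad f(x) = Q x + c = (0, 0)
Constraint values g_i(x) = a_i^T x - b_i:
  g_1((3, -3)) = 2
Stationarity residual: grad f(x) + sum_i lambda_i a_i = (0, 0)
  -> stationarity OK
Primal feasibility (all g_i <= 0): FAILS
Dual feasibility (all lambda_i >= 0): OK
Complementary slackness (lambda_i * g_i(x) = 0 for all i): OK

Verdict: the first failing condition is primal_feasibility -> primal.

primal


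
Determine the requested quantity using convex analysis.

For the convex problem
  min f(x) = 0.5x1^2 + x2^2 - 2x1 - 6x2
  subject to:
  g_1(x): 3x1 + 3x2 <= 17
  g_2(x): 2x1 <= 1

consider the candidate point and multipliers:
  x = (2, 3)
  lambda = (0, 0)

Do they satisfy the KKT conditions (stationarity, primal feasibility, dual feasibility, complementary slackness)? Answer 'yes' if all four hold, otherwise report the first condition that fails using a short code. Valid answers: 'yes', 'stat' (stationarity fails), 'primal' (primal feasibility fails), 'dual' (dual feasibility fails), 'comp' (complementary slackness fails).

Gradient of f: grad f(x) = Q x + c = (0, 0)
Constraint values g_i(x) = a_i^T x - b_i:
  g_1((2, 3)) = -2
  g_2((2, 3)) = 3
Stationarity residual: grad f(x) + sum_i lambda_i a_i = (0, 0)
  -> stationarity OK
Primal feasibility (all g_i <= 0): FAILS
Dual feasibility (all lambda_i >= 0): OK
Complementary slackness (lambda_i * g_i(x) = 0 for all i): OK

Verdict: the first failing condition is primal_feasibility -> primal.

primal


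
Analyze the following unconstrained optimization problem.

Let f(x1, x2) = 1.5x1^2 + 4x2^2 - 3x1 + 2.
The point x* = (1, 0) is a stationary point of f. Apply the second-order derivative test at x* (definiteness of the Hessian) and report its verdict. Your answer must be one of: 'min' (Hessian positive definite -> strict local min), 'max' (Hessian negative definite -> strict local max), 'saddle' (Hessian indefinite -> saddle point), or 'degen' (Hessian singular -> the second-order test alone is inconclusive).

Compute the Hessian H = grad^2 f:
  H = [[3, 0], [0, 8]]
Verify stationarity: grad f(x*) = H x* + g = (0, 0).
Eigenvalues of H: 3, 8.
Both eigenvalues > 0, so H is positive definite -> x* is a strict local min.

min


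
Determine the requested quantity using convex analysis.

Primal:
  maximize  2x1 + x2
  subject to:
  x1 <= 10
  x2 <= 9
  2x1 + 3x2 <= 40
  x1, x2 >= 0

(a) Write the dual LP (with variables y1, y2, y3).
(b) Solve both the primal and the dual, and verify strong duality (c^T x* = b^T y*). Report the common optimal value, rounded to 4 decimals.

The standard primal-dual pair for 'max c^T x s.t. A x <= b, x >= 0' is:
  Dual:  min b^T y  s.t.  A^T y >= c,  y >= 0.

So the dual LP is:
  minimize  10y1 + 9y2 + 40y3
  subject to:
    y1 + 2y3 >= 2
    y2 + 3y3 >= 1
    y1, y2, y3 >= 0

Solving the primal: x* = (10, 6.6667).
  primal value c^T x* = 26.6667.
Solving the dual: y* = (1.3333, 0, 0.3333).
  dual value b^T y* = 26.6667.
Strong duality: c^T x* = b^T y*. Confirmed.

26.6667


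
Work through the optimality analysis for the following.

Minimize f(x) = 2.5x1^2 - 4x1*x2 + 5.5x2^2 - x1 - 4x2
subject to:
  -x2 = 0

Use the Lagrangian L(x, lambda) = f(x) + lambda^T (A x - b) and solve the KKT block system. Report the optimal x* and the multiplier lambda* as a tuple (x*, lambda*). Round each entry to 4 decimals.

Form the Lagrangian:
  L(x, lambda) = (1/2) x^T Q x + c^T x + lambda^T (A x - b)
Stationarity (grad_x L = 0): Q x + c + A^T lambda = 0.
Primal feasibility: A x = b.

This gives the KKT block system:
  [ Q   A^T ] [ x     ]   [-c ]
  [ A    0  ] [ lambda ] = [ b ]

Solving the linear system:
  x*      = (0.2, 0)
  lambda* = (-4.8)
  f(x*)   = -0.1

x* = (0.2, 0), lambda* = (-4.8)


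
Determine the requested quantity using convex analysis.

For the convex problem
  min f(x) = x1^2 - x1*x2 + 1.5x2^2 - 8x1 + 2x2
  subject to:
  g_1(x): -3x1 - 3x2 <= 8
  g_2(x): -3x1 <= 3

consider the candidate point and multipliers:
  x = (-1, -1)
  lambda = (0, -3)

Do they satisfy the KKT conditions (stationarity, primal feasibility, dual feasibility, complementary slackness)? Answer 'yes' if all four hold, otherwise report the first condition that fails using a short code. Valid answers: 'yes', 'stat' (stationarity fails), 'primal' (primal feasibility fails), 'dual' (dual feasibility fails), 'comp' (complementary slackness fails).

Gradient of f: grad f(x) = Q x + c = (-9, 0)
Constraint values g_i(x) = a_i^T x - b_i:
  g_1((-1, -1)) = -2
  g_2((-1, -1)) = 0
Stationarity residual: grad f(x) + sum_i lambda_i a_i = (0, 0)
  -> stationarity OK
Primal feasibility (all g_i <= 0): OK
Dual feasibility (all lambda_i >= 0): FAILS
Complementary slackness (lambda_i * g_i(x) = 0 for all i): OK

Verdict: the first failing condition is dual_feasibility -> dual.

dual


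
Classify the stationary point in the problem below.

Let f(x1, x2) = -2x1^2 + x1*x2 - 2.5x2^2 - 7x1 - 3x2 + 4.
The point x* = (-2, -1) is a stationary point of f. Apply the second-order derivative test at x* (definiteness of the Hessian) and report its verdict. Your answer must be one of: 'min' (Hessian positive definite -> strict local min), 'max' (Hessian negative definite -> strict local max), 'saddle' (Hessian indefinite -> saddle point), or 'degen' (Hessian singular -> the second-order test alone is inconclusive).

Compute the Hessian H = grad^2 f:
  H = [[-4, 1], [1, -5]]
Verify stationarity: grad f(x*) = H x* + g = (0, 0).
Eigenvalues of H: -5.618, -3.382.
Both eigenvalues < 0, so H is negative definite -> x* is a strict local max.

max


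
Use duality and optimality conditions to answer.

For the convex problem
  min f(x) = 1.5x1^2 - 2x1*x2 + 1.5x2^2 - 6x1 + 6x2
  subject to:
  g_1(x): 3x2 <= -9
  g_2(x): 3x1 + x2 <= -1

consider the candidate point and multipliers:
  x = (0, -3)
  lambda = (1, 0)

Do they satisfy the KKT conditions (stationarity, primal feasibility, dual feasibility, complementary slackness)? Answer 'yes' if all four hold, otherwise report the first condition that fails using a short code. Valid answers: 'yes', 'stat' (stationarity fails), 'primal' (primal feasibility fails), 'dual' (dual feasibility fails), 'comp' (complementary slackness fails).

Gradient of f: grad f(x) = Q x + c = (0, -3)
Constraint values g_i(x) = a_i^T x - b_i:
  g_1((0, -3)) = 0
  g_2((0, -3)) = -2
Stationarity residual: grad f(x) + sum_i lambda_i a_i = (0, 0)
  -> stationarity OK
Primal feasibility (all g_i <= 0): OK
Dual feasibility (all lambda_i >= 0): OK
Complementary slackness (lambda_i * g_i(x) = 0 for all i): OK

Verdict: yes, KKT holds.

yes


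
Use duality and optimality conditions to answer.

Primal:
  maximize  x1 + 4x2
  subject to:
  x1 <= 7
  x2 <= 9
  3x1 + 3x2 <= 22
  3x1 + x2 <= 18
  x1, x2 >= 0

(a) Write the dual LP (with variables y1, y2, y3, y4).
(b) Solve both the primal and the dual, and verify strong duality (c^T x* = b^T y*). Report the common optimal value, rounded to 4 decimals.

The standard primal-dual pair for 'max c^T x s.t. A x <= b, x >= 0' is:
  Dual:  min b^T y  s.t.  A^T y >= c,  y >= 0.

So the dual LP is:
  minimize  7y1 + 9y2 + 22y3 + 18y4
  subject to:
    y1 + 3y3 + 3y4 >= 1
    y2 + 3y3 + y4 >= 4
    y1, y2, y3, y4 >= 0

Solving the primal: x* = (0, 7.3333).
  primal value c^T x* = 29.3333.
Solving the dual: y* = (0, 0, 1.3333, 0).
  dual value b^T y* = 29.3333.
Strong duality: c^T x* = b^T y*. Confirmed.

29.3333


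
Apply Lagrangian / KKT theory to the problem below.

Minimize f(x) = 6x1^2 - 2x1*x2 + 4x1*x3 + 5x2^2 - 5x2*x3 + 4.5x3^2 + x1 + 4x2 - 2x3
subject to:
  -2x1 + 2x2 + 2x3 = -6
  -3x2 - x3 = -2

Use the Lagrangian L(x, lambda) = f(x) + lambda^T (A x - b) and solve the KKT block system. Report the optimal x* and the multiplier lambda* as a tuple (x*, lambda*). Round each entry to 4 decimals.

Form the Lagrangian:
  L(x, lambda) = (1/2) x^T Q x + c^T x + lambda^T (A x - b)
Stationarity (grad_x L = 0): Q x + c + A^T lambda = 0.
Primal feasibility: A x = b.

This gives the KKT block system:
  [ Q   A^T ] [ x     ]   [-c ]
  [ A    0  ] [ lambda ] = [ b ]

Solving the linear system:
  x*      = (2.6711, 1.1644, -1.4933)
  lambda* = (12.3756, 14.1733)
  f(x*)   = 56.4578

x* = (2.6711, 1.1644, -1.4933), lambda* = (12.3756, 14.1733)


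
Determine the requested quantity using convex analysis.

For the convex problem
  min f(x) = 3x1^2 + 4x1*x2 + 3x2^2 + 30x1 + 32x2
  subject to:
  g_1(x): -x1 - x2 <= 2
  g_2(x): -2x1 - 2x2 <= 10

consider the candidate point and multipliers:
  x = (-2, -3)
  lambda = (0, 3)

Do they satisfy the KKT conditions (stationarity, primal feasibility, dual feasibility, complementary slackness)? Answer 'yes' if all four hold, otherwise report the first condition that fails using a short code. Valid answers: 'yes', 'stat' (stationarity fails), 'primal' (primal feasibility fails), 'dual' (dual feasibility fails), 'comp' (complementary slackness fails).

Gradient of f: grad f(x) = Q x + c = (6, 6)
Constraint values g_i(x) = a_i^T x - b_i:
  g_1((-2, -3)) = 3
  g_2((-2, -3)) = 0
Stationarity residual: grad f(x) + sum_i lambda_i a_i = (0, 0)
  -> stationarity OK
Primal feasibility (all g_i <= 0): FAILS
Dual feasibility (all lambda_i >= 0): OK
Complementary slackness (lambda_i * g_i(x) = 0 for all i): OK

Verdict: the first failing condition is primal_feasibility -> primal.

primal
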